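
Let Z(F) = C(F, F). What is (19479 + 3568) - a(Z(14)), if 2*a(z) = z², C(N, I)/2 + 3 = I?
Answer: 22805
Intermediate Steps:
C(N, I) = -6 + 2*I
Z(F) = -6 + 2*F
a(z) = z²/2
(19479 + 3568) - a(Z(14)) = (19479 + 3568) - (-6 + 2*14)²/2 = 23047 - (-6 + 28)²/2 = 23047 - 22²/2 = 23047 - 484/2 = 23047 - 1*242 = 23047 - 242 = 22805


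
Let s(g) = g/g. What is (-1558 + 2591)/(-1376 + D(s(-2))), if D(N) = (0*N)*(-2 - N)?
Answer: -1033/1376 ≈ -0.75073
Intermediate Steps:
s(g) = 1
D(N) = 0 (D(N) = 0*(-2 - N) = 0)
(-1558 + 2591)/(-1376 + D(s(-2))) = (-1558 + 2591)/(-1376 + 0) = 1033/(-1376) = 1033*(-1/1376) = -1033/1376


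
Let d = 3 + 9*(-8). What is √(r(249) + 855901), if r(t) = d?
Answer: 2*√213958 ≈ 925.11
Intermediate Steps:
d = -69 (d = 3 - 72 = -69)
r(t) = -69
√(r(249) + 855901) = √(-69 + 855901) = √855832 = 2*√213958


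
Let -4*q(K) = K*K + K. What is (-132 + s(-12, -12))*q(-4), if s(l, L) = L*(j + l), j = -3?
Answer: -144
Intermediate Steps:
q(K) = -K/4 - K²/4 (q(K) = -(K*K + K)/4 = -(K² + K)/4 = -(K + K²)/4 = -K/4 - K²/4)
s(l, L) = L*(-3 + l)
(-132 + s(-12, -12))*q(-4) = (-132 - 12*(-3 - 12))*(-¼*(-4)*(1 - 4)) = (-132 - 12*(-15))*(-¼*(-4)*(-3)) = (-132 + 180)*(-3) = 48*(-3) = -144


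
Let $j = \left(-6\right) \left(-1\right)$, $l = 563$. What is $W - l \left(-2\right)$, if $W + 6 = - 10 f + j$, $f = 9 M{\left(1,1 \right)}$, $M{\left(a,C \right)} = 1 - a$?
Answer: $1126$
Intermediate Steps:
$f = 0$ ($f = 9 \left(1 - 1\right) = 9 \cdot 0 = 0$)
$j = 6$
$W = 0$ ($W = -6 + \left(\left(-10\right) 0 + 6\right) = -6 + \left(0 + 6\right) = -6 + 6 = 0$)
$W - l \left(-2\right) = 0 - 563 \left(-2\right) = 0 - -1126 = 0 + 1126 = 1126$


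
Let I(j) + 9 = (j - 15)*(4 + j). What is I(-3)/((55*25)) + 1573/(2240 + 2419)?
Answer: 2037082/6406125 ≈ 0.31799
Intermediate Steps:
I(j) = -9 + (-15 + j)*(4 + j) (I(j) = -9 + (j - 15)*(4 + j) = -9 + (-15 + j)*(4 + j))
I(-3)/((55*25)) + 1573/(2240 + 2419) = (-69 + (-3)² - 11*(-3))/((55*25)) + 1573/(2240 + 2419) = (-69 + 9 + 33)/1375 + 1573/4659 = -27*1/1375 + 1573*(1/4659) = -27/1375 + 1573/4659 = 2037082/6406125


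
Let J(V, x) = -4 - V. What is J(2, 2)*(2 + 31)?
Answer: -198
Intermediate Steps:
J(2, 2)*(2 + 31) = (-4 - 1*2)*(2 + 31) = (-4 - 2)*33 = -6*33 = -198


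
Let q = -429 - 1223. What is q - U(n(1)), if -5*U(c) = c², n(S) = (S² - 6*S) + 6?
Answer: -8259/5 ≈ -1651.8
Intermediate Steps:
n(S) = 6 + S² - 6*S
U(c) = -c²/5
q = -1652
q - U(n(1)) = -1652 - (-1)*(6 + 1² - 6*1)²/5 = -1652 - (-1)*(6 + 1 - 6)²/5 = -1652 - (-1)*1²/5 = -1652 - (-1)/5 = -1652 - 1*(-⅕) = -1652 + ⅕ = -8259/5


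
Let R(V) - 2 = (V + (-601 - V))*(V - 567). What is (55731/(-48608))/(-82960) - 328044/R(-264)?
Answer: -1322816052005397/2013973401341440 ≈ -0.65682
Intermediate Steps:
R(V) = 340769 - 601*V (R(V) = 2 + (V + (-601 - V))*(V - 567) = 2 - 601*(-567 + V) = 2 + (340767 - 601*V) = 340769 - 601*V)
(55731/(-48608))/(-82960) - 328044/R(-264) = (55731/(-48608))/(-82960) - 328044/(340769 - 601*(-264)) = (55731*(-1/48608))*(-1/82960) - 328044/(340769 + 158664) = -55731/48608*(-1/82960) - 328044/499433 = 55731/4032519680 - 328044*1/499433 = 55731/4032519680 - 328044/499433 = -1322816052005397/2013973401341440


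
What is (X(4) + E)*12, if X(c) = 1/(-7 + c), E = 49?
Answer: 584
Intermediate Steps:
(X(4) + E)*12 = (1/(-7 + 4) + 49)*12 = (1/(-3) + 49)*12 = (-⅓ + 49)*12 = (146/3)*12 = 584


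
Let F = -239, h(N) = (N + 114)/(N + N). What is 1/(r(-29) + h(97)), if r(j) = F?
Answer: -194/46155 ≈ -0.0042032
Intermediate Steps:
h(N) = (114 + N)/(2*N) (h(N) = (114 + N)/((2*N)) = (114 + N)*(1/(2*N)) = (114 + N)/(2*N))
r(j) = -239
1/(r(-29) + h(97)) = 1/(-239 + (½)*(114 + 97)/97) = 1/(-239 + (½)*(1/97)*211) = 1/(-239 + 211/194) = 1/(-46155/194) = -194/46155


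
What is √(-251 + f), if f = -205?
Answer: 2*I*√114 ≈ 21.354*I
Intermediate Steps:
√(-251 + f) = √(-251 - 205) = √(-456) = 2*I*√114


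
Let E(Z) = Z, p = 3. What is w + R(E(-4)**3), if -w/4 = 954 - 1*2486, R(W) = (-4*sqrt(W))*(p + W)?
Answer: 6128 + 1952*I ≈ 6128.0 + 1952.0*I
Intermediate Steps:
R(W) = -4*sqrt(W)*(3 + W) (R(W) = (-4*sqrt(W))*(3 + W) = -4*sqrt(W)*(3 + W))
w = 6128 (w = -4*(954 - 1*2486) = -4*(954 - 2486) = -4*(-1532) = 6128)
w + R(E(-4)**3) = 6128 + 4*sqrt((-4)**3)*(-3 - 1*(-4)**3) = 6128 + 4*sqrt(-64)*(-3 - 1*(-64)) = 6128 + 4*(8*I)*(-3 + 64) = 6128 + 4*(8*I)*61 = 6128 + 1952*I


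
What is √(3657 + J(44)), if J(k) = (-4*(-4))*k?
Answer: 7*√89 ≈ 66.038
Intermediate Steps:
J(k) = 16*k
√(3657 + J(44)) = √(3657 + 16*44) = √(3657 + 704) = √4361 = 7*√89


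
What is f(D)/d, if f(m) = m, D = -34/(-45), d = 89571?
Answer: 34/4030695 ≈ 8.4353e-6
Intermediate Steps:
D = 34/45 (D = -34*(-1/45) = 34/45 ≈ 0.75556)
f(D)/d = (34/45)/89571 = (34/45)*(1/89571) = 34/4030695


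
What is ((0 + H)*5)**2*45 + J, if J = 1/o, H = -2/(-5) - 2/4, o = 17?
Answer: 769/68 ≈ 11.309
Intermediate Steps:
H = -1/10 (H = -2*(-1/5) - 2*1/4 = 2/5 - 1/2 = -1/10 ≈ -0.10000)
J = 1/17 ≈ 0.058824
((0 + H)*5)**2*45 + J = ((0 - 1/10)*5)**2*45 + 1/17 = (-1/10*5)**2*45 + 1/17 = (-1/2)**2*45 + 1/17 = (1/4)*45 + 1/17 = 45/4 + 1/17 = 769/68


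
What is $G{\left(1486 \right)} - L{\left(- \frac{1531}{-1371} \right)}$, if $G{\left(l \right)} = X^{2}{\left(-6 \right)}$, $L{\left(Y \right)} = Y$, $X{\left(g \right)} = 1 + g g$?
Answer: $\frac{1875368}{1371} \approx 1367.9$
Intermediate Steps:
$X{\left(g \right)} = 1 + g^{2}$
$G{\left(l \right)} = 1369$ ($G{\left(l \right)} = \left(1 + \left(-6\right)^{2}\right)^{2} = \left(1 + 36\right)^{2} = 37^{2} = 1369$)
$G{\left(1486 \right)} - L{\left(- \frac{1531}{-1371} \right)} = 1369 - - \frac{1531}{-1371} = 1369 - \left(-1531\right) \left(- \frac{1}{1371}\right) = 1369 - \frac{1531}{1371} = \frac{1875368}{1371}$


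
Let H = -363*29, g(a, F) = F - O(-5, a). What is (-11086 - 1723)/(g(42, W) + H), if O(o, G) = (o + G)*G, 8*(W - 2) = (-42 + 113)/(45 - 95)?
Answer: 5123600/4831671 ≈ 1.0604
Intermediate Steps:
W = 729/400 (W = 2 + ((-42 + 113)/(45 - 95))/8 = 2 + (71/(-50))/8 = 2 + (71*(-1/50))/8 = 2 + (⅛)*(-71/50) = 2 - 71/400 = 729/400 ≈ 1.8225)
O(o, G) = G*(G + o) (O(o, G) = (G + o)*G = G*(G + o))
g(a, F) = F - a*(-5 + a) (g(a, F) = F - a*(a - 5) = F - a*(-5 + a))
H = -10527
(-11086 - 1723)/(g(42, W) + H) = (-11086 - 1723)/((729/400 - 1*42*(-5 + 42)) - 10527) = -12809/((729/400 - 1*42*37) - 10527) = -12809/((729/400 - 1554) - 10527) = -12809/(-620871/400 - 10527) = -12809/(-4831671/400) = -12809*(-400/4831671) = 5123600/4831671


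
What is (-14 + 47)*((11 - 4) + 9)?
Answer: 528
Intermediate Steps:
(-14 + 47)*((11 - 4) + 9) = 33*(7 + 9) = 33*16 = 528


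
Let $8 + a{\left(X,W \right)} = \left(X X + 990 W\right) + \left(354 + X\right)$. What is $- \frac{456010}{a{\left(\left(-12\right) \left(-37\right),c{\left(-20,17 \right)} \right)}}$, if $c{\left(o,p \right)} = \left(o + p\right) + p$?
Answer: $- \frac{228005}{105893} \approx -2.1532$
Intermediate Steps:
$c{\left(o,p \right)} = o + 2 p$
$a{\left(X,W \right)} = 346 + X + X^{2} + 990 W$ ($a{\left(X,W \right)} = -8 + \left(\left(X X + 990 W\right) + \left(354 + X\right)\right) = -8 + \left(\left(X^{2} + 990 W\right) + \left(354 + X\right)\right) = -8 + \left(354 + X + X^{2} + 990 W\right) = 346 + X + X^{2} + 990 W$)
$- \frac{456010}{a{\left(\left(-12\right) \left(-37\right),c{\left(-20,17 \right)} \right)}} = - \frac{456010}{346 - -444 + \left(\left(-12\right) \left(-37\right)\right)^{2} + 990 \left(-20 + 2 \cdot 17\right)} = - \frac{456010}{346 + 444 + 444^{2} + 990 \left(-20 + 34\right)} = - \frac{456010}{346 + 444 + 197136 + 990 \cdot 14} = - \frac{456010}{346 + 444 + 197136 + 13860} = - \frac{456010}{211786} = \left(-456010\right) \frac{1}{211786} = - \frac{228005}{105893}$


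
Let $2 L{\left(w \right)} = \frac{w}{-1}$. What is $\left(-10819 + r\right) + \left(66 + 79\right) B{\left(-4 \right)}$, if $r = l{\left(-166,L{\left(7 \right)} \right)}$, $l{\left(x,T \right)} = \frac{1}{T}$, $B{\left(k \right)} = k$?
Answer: $- \frac{79795}{7} \approx -11399.0$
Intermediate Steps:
$L{\left(w \right)} = - \frac{w}{2}$ ($L{\left(w \right)} = \frac{w \frac{1}{-1}}{2} = \frac{w \left(-1\right)}{2} = \frac{\left(-1\right) w}{2} = - \frac{w}{2}$)
$r = - \frac{2}{7}$ ($r = \frac{1}{\left(- \frac{1}{2}\right) 7} = \frac{1}{- \frac{7}{2}} = - \frac{2}{7} \approx -0.28571$)
$\left(-10819 + r\right) + \left(66 + 79\right) B{\left(-4 \right)} = \left(-10819 - \frac{2}{7}\right) + \left(66 + 79\right) \left(-4\right) = - \frac{75735}{7} + 145 \left(-4\right) = - \frac{75735}{7} - 580 = - \frac{79795}{7}$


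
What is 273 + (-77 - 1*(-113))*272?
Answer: 10065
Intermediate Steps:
273 + (-77 - 1*(-113))*272 = 273 + (-77 + 113)*272 = 273 + 36*272 = 273 + 9792 = 10065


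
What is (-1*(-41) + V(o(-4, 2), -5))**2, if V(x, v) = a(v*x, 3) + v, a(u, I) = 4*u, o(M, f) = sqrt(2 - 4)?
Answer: 496 - 1440*I*sqrt(2) ≈ 496.0 - 2036.5*I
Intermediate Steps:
o(M, f) = I*sqrt(2) (o(M, f) = sqrt(-2) = I*sqrt(2))
V(x, v) = v + 4*v*x (V(x, v) = 4*(v*x) + v = 4*v*x + v = v + 4*v*x)
(-1*(-41) + V(o(-4, 2), -5))**2 = (-1*(-41) - 5*(1 + 4*(I*sqrt(2))))**2 = (41 - 5*(1 + 4*I*sqrt(2)))**2 = (41 + (-5 - 20*I*sqrt(2)))**2 = (36 - 20*I*sqrt(2))**2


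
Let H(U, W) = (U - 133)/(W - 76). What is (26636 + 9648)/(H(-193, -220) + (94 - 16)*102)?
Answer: 5370032/1177651 ≈ 4.5600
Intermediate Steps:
H(U, W) = (-133 + U)/(-76 + W)
(26636 + 9648)/(H(-193, -220) + (94 - 16)*102) = (26636 + 9648)/((-133 - 193)/(-76 - 220) + (94 - 16)*102) = 36284/(-326/(-296) + 78*102) = 36284/(-1/296*(-326) + 7956) = 36284/(163/148 + 7956) = 36284/(1177651/148) = 36284*(148/1177651) = 5370032/1177651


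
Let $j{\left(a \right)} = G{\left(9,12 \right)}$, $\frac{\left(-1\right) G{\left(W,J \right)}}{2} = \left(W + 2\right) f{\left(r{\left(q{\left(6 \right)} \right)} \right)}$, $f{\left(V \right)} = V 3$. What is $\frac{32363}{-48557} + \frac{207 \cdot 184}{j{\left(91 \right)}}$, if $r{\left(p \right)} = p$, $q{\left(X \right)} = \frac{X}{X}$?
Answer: $- \frac{308595829}{534127} \approx -577.76$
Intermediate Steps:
$q{\left(X \right)} = 1$
$f{\left(V \right)} = 3 V$
$G{\left(W,J \right)} = -12 - 6 W$ ($G{\left(W,J \right)} = - 2 \left(W + 2\right) 3 \cdot 1 = - 2 \left(2 + W\right) 3 = - 2 \left(6 + 3 W\right) = -12 - 6 W$)
$j{\left(a \right)} = -66$ ($j{\left(a \right)} = -12 - 54 = -66$)
$\frac{32363}{-48557} + \frac{207 \cdot 184}{j{\left(91 \right)}} = \frac{32363}{-48557} + \frac{207 \cdot 184}{-66} = 32363 \left(- \frac{1}{48557}\right) + 38088 \left(- \frac{1}{66}\right) = - \frac{32363}{48557} - \frac{6348}{11} = - \frac{308595829}{534127}$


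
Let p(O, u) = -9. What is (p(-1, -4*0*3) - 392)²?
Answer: 160801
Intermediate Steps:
(p(-1, -4*0*3) - 392)² = (-9 - 392)² = (-401)² = 160801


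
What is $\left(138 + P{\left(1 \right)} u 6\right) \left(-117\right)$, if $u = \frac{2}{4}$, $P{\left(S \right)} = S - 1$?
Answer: $-16146$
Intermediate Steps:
$P{\left(S \right)} = -1 + S$ ($P{\left(S \right)} = S - 1 = -1 + S$)
$u = \frac{1}{2}$ ($u = 2 \cdot \frac{1}{4} = \frac{1}{2} \approx 0.5$)
$\left(138 + P{\left(1 \right)} u 6\right) \left(-117\right) = \left(138 + \left(-1 + 1\right) \frac{1}{2} \cdot 6\right) \left(-117\right) = \left(138 + 0 \cdot \frac{1}{2} \cdot 6\right) \left(-117\right) = \left(138 + 0 \cdot 6\right) \left(-117\right) = \left(138 + 0\right) \left(-117\right) = 138 \left(-117\right) = -16146$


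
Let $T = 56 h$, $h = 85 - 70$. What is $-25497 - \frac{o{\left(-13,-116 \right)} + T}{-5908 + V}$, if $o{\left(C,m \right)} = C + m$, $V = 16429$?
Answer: $- \frac{29806072}{1169} \approx -25497.0$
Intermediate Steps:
$h = 15$
$T = 840$ ($T = 56 \cdot 15 = 840$)
$-25497 - \frac{o{\left(-13,-116 \right)} + T}{-5908 + V} = -25497 - \frac{\left(-13 - 116\right) + 840}{-5908 + 16429} = -25497 - \frac{-129 + 840}{10521} = -25497 - 711 \cdot \frac{1}{10521} = -25497 - \frac{79}{1169} = - \frac{29806072}{1169}$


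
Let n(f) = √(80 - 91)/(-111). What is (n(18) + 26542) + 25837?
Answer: 52379 - I*√11/111 ≈ 52379.0 - 0.02988*I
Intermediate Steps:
n(f) = -I*√11/111 (n(f) = √(-11)*(-1/111) = (I*√11)*(-1/111) = -I*√11/111)
(n(18) + 26542) + 25837 = (-I*√11/111 + 26542) + 25837 = (26542 - I*√11/111) + 25837 = 52379 - I*√11/111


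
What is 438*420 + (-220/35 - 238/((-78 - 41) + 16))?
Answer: 132632294/721 ≈ 1.8396e+5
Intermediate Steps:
438*420 + (-220/35 - 238/((-78 - 41) + 16)) = 183960 + (-220*1/35 - 238/(-119 + 16)) = 183960 + (-44/7 - 238/(-103)) = 183960 + (-44/7 - 238*(-1/103)) = 183960 + (-44/7 + 238/103) = 183960 - 2866/721 = 132632294/721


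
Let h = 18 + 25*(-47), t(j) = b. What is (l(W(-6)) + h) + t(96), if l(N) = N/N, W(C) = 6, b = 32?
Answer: -1124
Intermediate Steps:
t(j) = 32
h = -1157 (h = 18 - 1175 = -1157)
l(N) = 1
(l(W(-6)) + h) + t(96) = (1 - 1157) + 32 = -1156 + 32 = -1124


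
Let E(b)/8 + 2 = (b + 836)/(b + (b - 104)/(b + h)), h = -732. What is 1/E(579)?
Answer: 11014/40271 ≈ 0.27350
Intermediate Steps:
E(b) = -16 + 8*(836 + b)/(b + (-104 + b)/(-732 + b)) (E(b) = -16 + 8*((b + 836)/(b + (b - 104)/(b - 732))) = -16 + 8*((836 + b)/(b + (-104 + b)/(-732 + b))) = -16 + 8*(836 + b)/(b + (-104 + b)/(-732 + b)))
1/E(579) = 1/(8*(-611744 - 1*579**2 + 1566*579)/(-104 + 579**2 - 731*579)) = 1/(8*(-611744 - 1*335241 + 906714)/(-104 + 335241 - 423249)) = 1/(8*(-611744 - 335241 + 906714)/(-88112)) = 1/(8*(-1/88112)*(-40271)) = 1/(40271/11014) = 11014/40271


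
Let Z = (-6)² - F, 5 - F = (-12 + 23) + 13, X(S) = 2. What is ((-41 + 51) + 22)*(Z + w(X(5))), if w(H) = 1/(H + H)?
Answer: 1768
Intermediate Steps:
F = -19 (F = 5 - ((-12 + 23) + 13) = 5 - (11 + 13) = 5 - 1*24 = 5 - 24 = -19)
w(H) = 1/(2*H)
Z = 55 (Z = (-6)² - 1*(-19) = 36 + 19 = 55)
((-41 + 51) + 22)*(Z + w(X(5))) = ((-41 + 51) + 22)*(55 + (½)/2) = (10 + 22)*(55 + (½)*(½)) = 32*(55 + ¼) = 32*(221/4) = 1768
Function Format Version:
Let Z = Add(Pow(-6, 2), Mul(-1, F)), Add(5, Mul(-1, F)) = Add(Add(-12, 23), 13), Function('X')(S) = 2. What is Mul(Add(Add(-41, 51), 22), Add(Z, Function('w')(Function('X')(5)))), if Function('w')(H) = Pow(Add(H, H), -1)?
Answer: 1768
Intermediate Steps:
F = -19 (F = Add(5, Mul(-1, Add(Add(-12, 23), 13))) = Add(5, Mul(-1, Add(11, 13))) = Add(5, Mul(-1, 24)) = Add(5, -24) = -19)
Function('w')(H) = Mul(Rational(1, 2), Pow(H, -1)) (Function('w')(H) = Pow(Mul(2, H), -1) = Mul(Rational(1, 2), Pow(H, -1)))
Z = 55 (Z = Add(Pow(-6, 2), Mul(-1, -19)) = Add(36, 19) = 55)
Mul(Add(Add(-41, 51), 22), Add(Z, Function('w')(Function('X')(5)))) = Mul(Add(Add(-41, 51), 22), Add(55, Mul(Rational(1, 2), Pow(2, -1)))) = Mul(Add(10, 22), Add(55, Mul(Rational(1, 2), Rational(1, 2)))) = Mul(32, Add(55, Rational(1, 4))) = Mul(32, Rational(221, 4)) = 1768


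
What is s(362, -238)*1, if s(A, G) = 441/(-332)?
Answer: -441/332 ≈ -1.3283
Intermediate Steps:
s(A, G) = -441/332 (s(A, G) = 441*(-1/332) = -441/332)
s(362, -238)*1 = -441/332*1 = -441/332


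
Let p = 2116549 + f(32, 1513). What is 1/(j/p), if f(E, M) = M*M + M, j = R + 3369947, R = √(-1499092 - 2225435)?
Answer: 14852134886757/11356546507336 - 4407231*I*√3724527/11356546507336 ≈ 1.3078 - 0.00074895*I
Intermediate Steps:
R = I*√3724527 (R = √(-3724527) = I*√3724527 ≈ 1929.9*I)
j = 3369947 + I*√3724527 (j = I*√3724527 + 3369947 = 3369947 + I*√3724527 ≈ 3.3699e+6 + 1929.9*I)
f(E, M) = M + M² (f(E, M) = M² + M = M + M²)
p = 4407231 (p = 2116549 + 1513*(1 + 1513) = 2116549 + 1513*1514 = 2116549 + 2290682 = 4407231)
1/(j/p) = 1/((3369947 + I*√3724527)/4407231) = 1/((3369947 + I*√3724527)*(1/4407231)) = 1/(3369947/4407231 + I*√3724527/4407231)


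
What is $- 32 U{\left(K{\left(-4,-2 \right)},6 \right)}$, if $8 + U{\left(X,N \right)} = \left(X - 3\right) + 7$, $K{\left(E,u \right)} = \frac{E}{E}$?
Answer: $96$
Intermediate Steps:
$K{\left(E,u \right)} = 1$
$U{\left(X,N \right)} = -4 + X$ ($U{\left(X,N \right)} = -8 + \left(\left(X - 3\right) + 7\right) = -8 + \left(\left(-3 + X\right) + 7\right) = -8 + \left(4 + X\right) = -4 + X$)
$- 32 U{\left(K{\left(-4,-2 \right)},6 \right)} = - 32 \left(-4 + 1\right) = \left(-32\right) \left(-3\right) = 96$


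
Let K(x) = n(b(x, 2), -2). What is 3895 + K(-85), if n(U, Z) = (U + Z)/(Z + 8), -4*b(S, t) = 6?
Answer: 46733/12 ≈ 3894.4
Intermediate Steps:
b(S, t) = -3/2 (b(S, t) = -¼*6 = -3/2)
n(U, Z) = (U + Z)/(8 + Z)
K(x) = -7/12 (K(x) = (-3/2 - 2)/(8 - 2) = -7/2/6 = (⅙)*(-7/2) = -7/12)
3895 + K(-85) = 3895 - 7/12 = 46733/12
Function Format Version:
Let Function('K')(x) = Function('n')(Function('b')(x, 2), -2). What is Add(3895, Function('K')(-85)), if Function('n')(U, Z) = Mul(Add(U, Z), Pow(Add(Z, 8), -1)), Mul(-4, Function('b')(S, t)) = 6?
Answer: Rational(46733, 12) ≈ 3894.4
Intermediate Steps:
Function('b')(S, t) = Rational(-3, 2) (Function('b')(S, t) = Mul(Rational(-1, 4), 6) = Rational(-3, 2))
Function('n')(U, Z) = Mul(Pow(Add(8, Z), -1), Add(U, Z)) (Function('n')(U, Z) = Mul(Add(U, Z), Pow(Add(8, Z), -1)) = Mul(Pow(Add(8, Z), -1), Add(U, Z)))
Function('K')(x) = Rational(-7, 12) (Function('K')(x) = Mul(Pow(Add(8, -2), -1), Add(Rational(-3, 2), -2)) = Mul(Pow(6, -1), Rational(-7, 2)) = Mul(Rational(1, 6), Rational(-7, 2)) = Rational(-7, 12))
Add(3895, Function('K')(-85)) = Add(3895, Rational(-7, 12)) = Rational(46733, 12)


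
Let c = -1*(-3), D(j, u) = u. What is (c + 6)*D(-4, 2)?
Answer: 18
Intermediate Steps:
c = 3
(c + 6)*D(-4, 2) = (3 + 6)*2 = 9*2 = 18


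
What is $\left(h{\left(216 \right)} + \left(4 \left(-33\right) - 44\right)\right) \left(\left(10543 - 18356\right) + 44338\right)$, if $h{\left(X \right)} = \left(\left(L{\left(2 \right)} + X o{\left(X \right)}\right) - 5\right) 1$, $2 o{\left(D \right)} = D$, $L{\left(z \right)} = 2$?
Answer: $845517225$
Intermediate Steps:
$o{\left(D \right)} = \frac{D}{2}$
$h{\left(X \right)} = -3 + \frac{X^{2}}{2}$ ($h{\left(X \right)} = \left(\left(2 + X \frac{X}{2}\right) - 5\right) 1 = \left(\left(2 + \frac{X^{2}}{2}\right) - 5\right) 1 = \left(-3 + \frac{X^{2}}{2}\right) 1 = -3 + \frac{X^{2}}{2}$)
$\left(h{\left(216 \right)} + \left(4 \left(-33\right) - 44\right)\right) \left(\left(10543 - 18356\right) + 44338\right) = \left(\left(-3 + \frac{216^{2}}{2}\right) + \left(4 \left(-33\right) - 44\right)\right) \left(\left(10543 - 18356\right) + 44338\right) = \left(\left(-3 + \frac{1}{2} \cdot 46656\right) - 176\right) \left(\left(10543 - 18356\right) + 44338\right) = \left(\left(-3 + 23328\right) - 176\right) \left(-7813 + 44338\right) = \left(23325 - 176\right) 36525 = 23149 \cdot 36525 = 845517225$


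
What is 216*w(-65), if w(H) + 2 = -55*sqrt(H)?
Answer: -432 - 11880*I*sqrt(65) ≈ -432.0 - 95780.0*I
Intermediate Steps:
w(H) = -2 - 55*sqrt(H)
216*w(-65) = 216*(-2 - 55*I*sqrt(65)) = -432 - 11880*I*sqrt(65)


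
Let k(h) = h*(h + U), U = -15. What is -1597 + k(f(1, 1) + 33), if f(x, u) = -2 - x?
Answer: -1147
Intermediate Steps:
k(h) = h*(-15 + h) (k(h) = h*(h - 15) = h*(-15 + h))
-1597 + k(f(1, 1) + 33) = -1597 + ((-2 - 1*1) + 33)*(-15 + ((-2 - 1*1) + 33)) = -1597 + ((-2 - 1) + 33)*(-15 + ((-2 - 1) + 33)) = -1597 + (-3 + 33)*(-15 + (-3 + 33)) = -1597 + 30*(-15 + 30) = -1597 + 30*15 = -1597 + 450 = -1147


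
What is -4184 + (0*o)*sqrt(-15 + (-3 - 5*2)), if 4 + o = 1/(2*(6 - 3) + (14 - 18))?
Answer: -4184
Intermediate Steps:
o = -7/2 (o = -4 + 1/(2*(6 - 3) + (14 - 18)) = -4 + 1/(2*3 - 4) = -4 + 1/(6 - 4) = -4 + 1/2 = -7/2 ≈ -3.5000)
-4184 + (0*o)*sqrt(-15 + (-3 - 5*2)) = -4184 + (0*(-7/2))*sqrt(-15 + (-3 - 5*2)) = -4184 + 0*sqrt(-15 + (-3 - 10)) = -4184 + 0*sqrt(-15 - 13) = -4184 + 0*sqrt(-28) = -4184 + 0*(2*I*sqrt(7)) = -4184 + 0 = -4184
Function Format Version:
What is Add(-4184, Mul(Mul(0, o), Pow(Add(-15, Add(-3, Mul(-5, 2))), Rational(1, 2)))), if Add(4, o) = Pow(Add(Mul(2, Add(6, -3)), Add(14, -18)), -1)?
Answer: -4184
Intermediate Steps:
o = Rational(-7, 2) (o = Add(-4, Pow(Add(Mul(2, Add(6, -3)), Add(14, -18)), -1)) = Add(-4, Pow(Add(Mul(2, 3), -4), -1)) = Add(-4, Pow(Add(6, -4), -1)) = Add(-4, Pow(2, -1)) = Add(-4, Rational(1, 2)) = Rational(-7, 2) ≈ -3.5000)
Add(-4184, Mul(Mul(0, o), Pow(Add(-15, Add(-3, Mul(-5, 2))), Rational(1, 2)))) = Add(-4184, Mul(Mul(0, Rational(-7, 2)), Pow(Add(-15, Add(-3, Mul(-5, 2))), Rational(1, 2)))) = Add(-4184, Mul(0, Pow(Add(-15, Add(-3, -10)), Rational(1, 2)))) = Add(-4184, Mul(0, Pow(Add(-15, -13), Rational(1, 2)))) = Add(-4184, Mul(0, Pow(-28, Rational(1, 2)))) = Add(-4184, Mul(0, Mul(2, I, Pow(7, Rational(1, 2))))) = Add(-4184, 0) = -4184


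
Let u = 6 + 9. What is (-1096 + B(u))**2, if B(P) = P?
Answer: 1168561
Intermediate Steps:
u = 15
(-1096 + B(u))**2 = (-1096 + 15)**2 = (-1081)**2 = 1168561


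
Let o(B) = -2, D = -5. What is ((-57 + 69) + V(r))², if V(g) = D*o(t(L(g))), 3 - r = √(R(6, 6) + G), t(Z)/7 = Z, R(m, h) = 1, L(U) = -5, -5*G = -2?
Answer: 484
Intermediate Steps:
G = ⅖ (G = -⅕*(-2) = ⅖ ≈ 0.40000)
t(Z) = 7*Z
r = 3 - √35/5 (r = 3 - √(1 + ⅖) = 3 - √(7/5) = 3 - √35/5 ≈ 1.8168)
V(g) = 10 (V(g) = -5*(-2) = 10)
((-57 + 69) + V(r))² = ((-57 + 69) + 10)² = (12 + 10)² = 22² = 484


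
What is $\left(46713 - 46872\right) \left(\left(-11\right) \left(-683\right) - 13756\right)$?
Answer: $992637$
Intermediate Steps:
$\left(46713 - 46872\right) \left(\left(-11\right) \left(-683\right) - 13756\right) = - 159 \left(7513 - 13756\right) = \left(-159\right) \left(-6243\right) = 992637$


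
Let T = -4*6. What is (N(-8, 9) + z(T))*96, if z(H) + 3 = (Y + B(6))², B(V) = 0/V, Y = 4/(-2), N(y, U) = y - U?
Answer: -1536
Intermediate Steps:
Y = -2 (Y = 4*(-½) = -2)
T = -24
B(V) = 0
z(H) = 1 (z(H) = -3 + (-2 + 0)² = -3 + (-2)² = -3 + 4 = 1)
(N(-8, 9) + z(T))*96 = ((-8 - 1*9) + 1)*96 = ((-8 - 9) + 1)*96 = (-17 + 1)*96 = -16*96 = -1536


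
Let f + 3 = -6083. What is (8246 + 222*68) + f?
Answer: 17256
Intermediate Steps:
f = -6086 (f = -3 - 6083 = -6086)
(8246 + 222*68) + f = (8246 + 222*68) - 6086 = (8246 + 15096) - 6086 = 23342 - 6086 = 17256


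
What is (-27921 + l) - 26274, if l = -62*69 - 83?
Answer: -58556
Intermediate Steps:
l = -4361 (l = -4278 - 83 = -4361)
(-27921 + l) - 26274 = (-27921 - 4361) - 26274 = -32282 - 26274 = -58556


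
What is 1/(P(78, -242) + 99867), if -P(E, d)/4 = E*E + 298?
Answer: 1/74339 ≈ 1.3452e-5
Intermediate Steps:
P(E, d) = -1192 - 4*E**2 (P(E, d) = -4*(E*E + 298) = -4*(E**2 + 298) = -4*(298 + E**2) = -1192 - 4*E**2)
1/(P(78, -242) + 99867) = 1/((-1192 - 4*78**2) + 99867) = 1/((-1192 - 4*6084) + 99867) = 1/((-1192 - 24336) + 99867) = 1/(-25528 + 99867) = 1/74339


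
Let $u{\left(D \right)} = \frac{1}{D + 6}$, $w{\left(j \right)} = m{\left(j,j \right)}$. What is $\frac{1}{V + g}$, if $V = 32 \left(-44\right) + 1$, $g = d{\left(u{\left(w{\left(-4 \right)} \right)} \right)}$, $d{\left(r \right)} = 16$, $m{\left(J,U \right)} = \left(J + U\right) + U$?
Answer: $- \frac{1}{1391} \approx -0.00071891$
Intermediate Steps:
$m{\left(J,U \right)} = J + 2 U$
$w{\left(j \right)} = 3 j$ ($w{\left(j \right)} = j + 2 j = 3 j$)
$u{\left(D \right)} = \frac{1}{6 + D}$
$g = 16$
$V = -1407$ ($V = -1408 + 1 = -1407$)
$\frac{1}{V + g} = \frac{1}{-1407 + 16} = \frac{1}{-1391} = - \frac{1}{1391}$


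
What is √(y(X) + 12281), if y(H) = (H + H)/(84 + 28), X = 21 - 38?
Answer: √9628066/28 ≈ 110.82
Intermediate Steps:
X = -17
y(H) = H/56 (y(H) = (2*H)/112 = (2*H)*(1/112) = H/56)
√(y(X) + 12281) = √((1/56)*(-17) + 12281) = √(-17/56 + 12281) = √(687719/56) = √9628066/28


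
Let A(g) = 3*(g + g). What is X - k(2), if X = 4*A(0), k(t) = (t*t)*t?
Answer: -8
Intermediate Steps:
A(g) = 6*g (A(g) = 3*(2*g) = 6*g)
k(t) = t³ (k(t) = t²*t = t³)
X = 0 (X = 4*(6*0) = 4*0 = 0)
X - k(2) = 0 - 1*2³ = 0 - 1*8 = 0 - 8 = -8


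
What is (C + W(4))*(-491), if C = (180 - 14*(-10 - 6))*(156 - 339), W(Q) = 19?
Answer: 36291283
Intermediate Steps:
C = -73932 (C = (180 - 14*(-16))*(-183) = (180 + 224)*(-183) = 404*(-183) = -73932)
(C + W(4))*(-491) = (-73932 + 19)*(-491) = -73913*(-491) = 36291283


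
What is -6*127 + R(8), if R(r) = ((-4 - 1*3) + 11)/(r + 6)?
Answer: -5332/7 ≈ -761.71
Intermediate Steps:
R(r) = 4/(6 + r) (R(r) = ((-4 - 3) + 11)/(6 + r) = (-7 + 11)/(6 + r) = 4/(6 + r))
-6*127 + R(8) = -6*127 + 4/(6 + 8) = -762 + 4/14 = -762 + 4*(1/14) = -762 + 2/7 = -5332/7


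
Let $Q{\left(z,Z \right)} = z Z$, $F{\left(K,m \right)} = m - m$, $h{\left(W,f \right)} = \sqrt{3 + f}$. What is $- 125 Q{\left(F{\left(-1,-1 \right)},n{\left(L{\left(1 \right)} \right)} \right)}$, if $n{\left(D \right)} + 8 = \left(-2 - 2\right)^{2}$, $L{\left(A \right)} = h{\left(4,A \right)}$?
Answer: $0$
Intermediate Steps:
$L{\left(A \right)} = \sqrt{3 + A}$
$F{\left(K,m \right)} = 0$
$n{\left(D \right)} = 8$ ($n{\left(D \right)} = -8 + \left(-2 - 2\right)^{2} = -8 + \left(-4\right)^{2} = -8 + 16 = 8$)
$Q{\left(z,Z \right)} = Z z$
$- 125 Q{\left(F{\left(-1,-1 \right)},n{\left(L{\left(1 \right)} \right)} \right)} = - 125 \cdot 8 \cdot 0 = \left(-125\right) 0 = 0$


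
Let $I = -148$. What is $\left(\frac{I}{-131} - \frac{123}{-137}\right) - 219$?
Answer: $- \frac{3894004}{17947} \approx -216.97$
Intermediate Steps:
$\left(\frac{I}{-131} - \frac{123}{-137}\right) - 219 = \left(- \frac{148}{-131} - \frac{123}{-137}\right) - 219 = \left(\left(-148\right) \left(- \frac{1}{131}\right) - - \frac{123}{137}\right) - 219 = \left(\frac{148}{131} + \frac{123}{137}\right) - 219 = \frac{36389}{17947} - 219 = - \frac{3894004}{17947}$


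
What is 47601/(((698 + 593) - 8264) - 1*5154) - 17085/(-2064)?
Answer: 36313777/8343376 ≈ 4.3524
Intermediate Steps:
47601/(((698 + 593) - 8264) - 1*5154) - 17085/(-2064) = 47601/((1291 - 8264) - 5154) - 17085*(-1/2064) = 47601/(-6973 - 5154) + 5695/688 = 47601/(-12127) + 5695/688 = 47601*(-1/12127) + 5695/688 = -47601/12127 + 5695/688 = 36313777/8343376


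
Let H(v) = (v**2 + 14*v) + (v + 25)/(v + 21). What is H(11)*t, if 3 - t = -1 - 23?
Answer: 59643/8 ≈ 7455.4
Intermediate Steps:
t = 27 (t = 3 - (-1 - 23) = 3 - 1*(-24) = 3 + 24 = 27)
H(v) = v**2 + 14*v + (25 + v)/(21 + v) (H(v) = (v**2 + 14*v) + (25 + v)/(21 + v) = v**2 + 14*v + (25 + v)/(21 + v))
H(11)*t = ((25 + 11**3 + 35*11**2 + 295*11)/(21 + 11))*27 = ((25 + 1331 + 35*121 + 3245)/32)*27 = ((25 + 1331 + 4235 + 3245)/32)*27 = ((1/32)*8836)*27 = (2209/8)*27 = 59643/8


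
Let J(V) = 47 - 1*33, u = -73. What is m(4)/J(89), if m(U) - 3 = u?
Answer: -5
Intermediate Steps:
m(U) = -70 (m(U) = 3 - 73 = -70)
J(V) = 14 (J(V) = 47 - 33 = 14)
m(4)/J(89) = -70/14 = -70*1/14 = -5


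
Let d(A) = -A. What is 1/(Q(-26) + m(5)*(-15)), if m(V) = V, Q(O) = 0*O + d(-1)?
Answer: -1/74 ≈ -0.013514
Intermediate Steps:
Q(O) = 1 (Q(O) = 0*O - 1*(-1) = 0 + 1 = 1)
1/(Q(-26) + m(5)*(-15)) = 1/(1 + 5*(-15)) = 1/(1 - 75) = 1/(-74) = -1/74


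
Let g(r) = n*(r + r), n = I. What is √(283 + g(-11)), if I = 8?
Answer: √107 ≈ 10.344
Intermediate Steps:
n = 8
g(r) = 16*r (g(r) = 8*(r + r) = 8*(2*r) = 16*r)
√(283 + g(-11)) = √(283 + 16*(-11)) = √(283 - 176) = √107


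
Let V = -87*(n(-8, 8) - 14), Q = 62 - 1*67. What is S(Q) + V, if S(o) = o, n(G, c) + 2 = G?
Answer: 2083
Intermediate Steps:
n(G, c) = -2 + G
Q = -5 (Q = 62 - 67 = -5)
V = 2088 (V = -87*((-2 - 8) - 14) = -87*(-10 - 14) = -87*(-24) = 2088)
S(Q) + V = -5 + 2088 = 2083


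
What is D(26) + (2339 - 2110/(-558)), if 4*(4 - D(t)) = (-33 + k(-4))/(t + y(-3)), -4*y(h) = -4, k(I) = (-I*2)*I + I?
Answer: 2619721/1116 ≈ 2347.4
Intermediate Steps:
k(I) = I - 2*I**2 (k(I) = (-2*I)*I + I = -2*I**2 + I = I - 2*I**2)
y(h) = 1 (y(h) = -1/4*(-4) = 1)
D(t) = 4 + 69/(4*(1 + t)) (D(t) = 4 - (-33 - 4*(1 - 2*(-4)))/(4*(t + 1)) = 4 - (-33 - 4*(1 + 8))/(4*(1 + t)) = 4 - (-33 - 4*9)/(4*(1 + t)) = 4 - (-33 - 36)/(4*(1 + t)) = 4 - (-69)/(4*(1 + t)) = 4 + 69/(4*(1 + t)))
D(26) + (2339 - 2110/(-558)) = (85 + 16*26)/(4*(1 + 26)) + (2339 - 2110/(-558)) = (1/4)*(85 + 416)/27 + (2339 - 2110*(-1/558)) = (1/4)*(1/27)*501 + (2339 + 1055/279) = 167/36 + 653636/279 = 2619721/1116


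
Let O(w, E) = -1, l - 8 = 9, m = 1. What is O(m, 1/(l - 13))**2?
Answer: 1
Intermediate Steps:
l = 17 (l = 8 + 9 = 17)
O(m, 1/(l - 13))**2 = (-1)**2 = 1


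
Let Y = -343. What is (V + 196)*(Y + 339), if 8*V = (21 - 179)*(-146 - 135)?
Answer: -22983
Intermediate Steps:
V = 22199/4 (V = ((21 - 179)*(-146 - 135))/8 = (-158*(-281))/8 = (1/8)*44398 = 22199/4 ≈ 5549.8)
(V + 196)*(Y + 339) = (22199/4 + 196)*(-343 + 339) = (22983/4)*(-4) = -22983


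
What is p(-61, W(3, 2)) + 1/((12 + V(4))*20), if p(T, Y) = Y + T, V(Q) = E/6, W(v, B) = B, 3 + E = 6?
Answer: -14749/250 ≈ -58.996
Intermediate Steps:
E = 3 (E = -3 + 6 = 3)
V(Q) = ½ (V(Q) = 3/6 = 3*(⅙) = ½)
p(T, Y) = T + Y
p(-61, W(3, 2)) + 1/((12 + V(4))*20) = (-61 + 2) + 1/((12 + ½)*20) = -59 + 1/((25/2)*20) = -59 + 1/250 = -14749/250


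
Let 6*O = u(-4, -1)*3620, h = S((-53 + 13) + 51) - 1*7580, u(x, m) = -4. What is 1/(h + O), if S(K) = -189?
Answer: -3/30547 ≈ -9.8209e-5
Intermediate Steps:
h = -7769 (h = -189 - 1*7580 = -189 - 7580 = -7769)
O = -7240/3 (O = (-4*3620)/6 = (⅙)*(-14480) = -7240/3 ≈ -2413.3)
1/(h + O) = 1/(-7769 - 7240/3) = 1/(-30547/3) = -3/30547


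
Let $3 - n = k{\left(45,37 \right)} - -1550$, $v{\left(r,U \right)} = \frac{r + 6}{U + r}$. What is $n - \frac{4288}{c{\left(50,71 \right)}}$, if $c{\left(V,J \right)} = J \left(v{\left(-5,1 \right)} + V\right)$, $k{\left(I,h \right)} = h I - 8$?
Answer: $- \frac{45286468}{14129} \approx -3205.2$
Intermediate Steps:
$v{\left(r,U \right)} = \frac{6 + r}{U + r}$
$k{\left(I,h \right)} = -8 + I h$ ($k{\left(I,h \right)} = I h - 8 = -8 + I h$)
$c{\left(V,J \right)} = J \left(- \frac{1}{4} + V\right)$ ($c{\left(V,J \right)} = J \left(\frac{6 - 5}{1 - 5} + V\right) = J \left(\frac{1}{-4} \cdot 1 + V\right) = J \left(\left(- \frac{1}{4}\right) 1 + V\right) = J \left(- \frac{1}{4} + V\right)$)
$n = -3204$ ($n = 3 - \left(\left(-8 + 45 \cdot 37\right) - -1550\right) = 3 - \left(\left(-8 + 1665\right) + 1550\right) = 3 - \left(1657 + 1550\right) = 3 - 3207 = -3204$)
$n - \frac{4288}{c{\left(50,71 \right)}} = -3204 - \frac{4288}{71 \left(- \frac{1}{4} + 50\right)} = -3204 - \frac{4288}{71 \cdot \frac{199}{4}} = -3204 - \frac{4288}{\frac{14129}{4}} = -3204 - 4288 \cdot \frac{4}{14129} = -3204 - \frac{17152}{14129} = - \frac{45286468}{14129}$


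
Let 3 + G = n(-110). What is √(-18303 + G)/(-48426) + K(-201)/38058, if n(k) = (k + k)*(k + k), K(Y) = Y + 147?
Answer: -9/6343 - √30094/48426 ≈ -0.0050012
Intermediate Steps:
K(Y) = 147 + Y
n(k) = 4*k² (n(k) = (2*k)*(2*k) = 4*k²)
G = 48397 (G = -3 + 4*(-110)² = -3 + 4*12100 = -3 + 48400 = 48397)
√(-18303 + G)/(-48426) + K(-201)/38058 = √(-18303 + 48397)/(-48426) + (147 - 201)/38058 = √30094*(-1/48426) - 54*1/38058 = -√30094/48426 - 9/6343 = -9/6343 - √30094/48426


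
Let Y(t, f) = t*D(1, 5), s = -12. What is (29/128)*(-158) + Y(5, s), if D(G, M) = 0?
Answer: -2291/64 ≈ -35.797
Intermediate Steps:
Y(t, f) = 0 (Y(t, f) = t*0 = 0)
(29/128)*(-158) + Y(5, s) = (29/128)*(-158) + 0 = -2291/64 + 0 = -2291/64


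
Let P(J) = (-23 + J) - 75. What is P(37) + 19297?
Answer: 19236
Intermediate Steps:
P(J) = -98 + J
P(37) + 19297 = (-98 + 37) + 19297 = -61 + 19297 = 19236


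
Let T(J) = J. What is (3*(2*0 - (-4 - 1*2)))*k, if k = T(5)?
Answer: 90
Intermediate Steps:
k = 5
(3*(2*0 - (-4 - 1*2)))*k = (3*(2*0 - (-4 - 1*2)))*5 = (3*(0 - (-4 - 2)))*5 = (3*(0 - 1*(-6)))*5 = (3*(0 + 6))*5 = (3*6)*5 = 18*5 = 90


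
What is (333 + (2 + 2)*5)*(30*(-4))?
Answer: -42360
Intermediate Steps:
(333 + (2 + 2)*5)*(30*(-4)) = (333 + 4*5)*(-120) = (333 + 20)*(-120) = 353*(-120) = -42360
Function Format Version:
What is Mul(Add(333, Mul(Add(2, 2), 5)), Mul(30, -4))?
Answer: -42360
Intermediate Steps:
Mul(Add(333, Mul(Add(2, 2), 5)), Mul(30, -4)) = Mul(Add(333, Mul(4, 5)), -120) = Mul(Add(333, 20), -120) = Mul(353, -120) = -42360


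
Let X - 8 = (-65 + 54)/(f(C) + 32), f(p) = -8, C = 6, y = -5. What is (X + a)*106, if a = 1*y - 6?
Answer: -4399/12 ≈ -366.58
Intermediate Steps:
a = -11 (a = 1*(-5) - 6 = -5 - 6 = -11)
X = 181/24 (X = 8 + (-65 + 54)/(-8 + 32) = 8 - 11/24 = 181/24 ≈ 7.5417)
(X + a)*106 = (181/24 - 11)*106 = -83/24*106 = -4399/12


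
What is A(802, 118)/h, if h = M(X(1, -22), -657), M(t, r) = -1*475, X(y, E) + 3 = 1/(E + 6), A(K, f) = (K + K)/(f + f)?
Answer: -401/28025 ≈ -0.014309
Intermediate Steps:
A(K, f) = K/f (A(K, f) = (2*K)/((2*f)) = (2*K)*(1/(2*f)) = K/f)
X(y, E) = -3 + 1/(6 + E) (X(y, E) = -3 + 1/(E + 6) = -3 + 1/(6 + E))
M(t, r) = -475
h = -475
A(802, 118)/h = (802/118)/(-475) = (802*(1/118))*(-1/475) = (401/59)*(-1/475) = -401/28025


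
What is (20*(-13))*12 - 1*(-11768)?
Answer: 8648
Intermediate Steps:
(20*(-13))*12 - 1*(-11768) = -260*12 + 11768 = -3120 + 11768 = 8648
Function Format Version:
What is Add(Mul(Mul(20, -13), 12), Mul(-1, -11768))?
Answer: 8648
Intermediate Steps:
Add(Mul(Mul(20, -13), 12), Mul(-1, -11768)) = Add(Mul(-260, 12), 11768) = Add(-3120, 11768) = 8648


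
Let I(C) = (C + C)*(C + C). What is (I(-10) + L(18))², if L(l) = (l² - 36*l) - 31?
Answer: 2025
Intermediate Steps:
I(C) = 4*C² (I(C) = (2*C)*(2*C) = 4*C²)
L(l) = -31 + l² - 36*l
(I(-10) + L(18))² = (4*(-10)² + (-31 + 18² - 36*18))² = (4*100 + (-31 + 324 - 648))² = (400 - 355)² = 45² = 2025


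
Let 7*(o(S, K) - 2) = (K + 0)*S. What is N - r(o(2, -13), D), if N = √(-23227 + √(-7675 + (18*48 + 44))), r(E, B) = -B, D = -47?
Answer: -47 + √(-23227 + I*√6767) ≈ -46.73 + 152.4*I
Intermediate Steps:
o(S, K) = 2 + K*S/7 (o(S, K) = 2 + ((K + 0)*S)/7 = 2 + (K*S)/7 = 2 + K*S/7)
N = √(-23227 + I*√6767) (N = √(-23227 + √(-7675 + (864 + 44))) = √(-23227 + √(-7675 + 908)) = √(-23227 + √(-6767)) = √(-23227 + I*√6767) ≈ 0.2699 + 152.4*I)
N - r(o(2, -13), D) = √(-23227 + I*√6767) - (-1)*(-47) = √(-23227 + I*√6767) - 1*47 = √(-23227 + I*√6767) - 47 = -47 + √(-23227 + I*√6767)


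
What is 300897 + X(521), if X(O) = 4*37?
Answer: 301045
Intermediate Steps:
X(O) = 148
300897 + X(521) = 300897 + 148 = 301045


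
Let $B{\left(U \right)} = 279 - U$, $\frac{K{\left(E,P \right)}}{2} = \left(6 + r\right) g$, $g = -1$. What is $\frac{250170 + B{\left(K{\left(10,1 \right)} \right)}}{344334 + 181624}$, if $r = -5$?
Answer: $\frac{250451}{525958} \approx 0.47618$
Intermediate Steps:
$K{\left(E,P \right)} = -2$ ($K{\left(E,P \right)} = 2 \left(6 - 5\right) \left(-1\right) = 2 \cdot 1 \left(-1\right) = 2 \left(-1\right) = -2$)
$\frac{250170 + B{\left(K{\left(10,1 \right)} \right)}}{344334 + 181624} = \frac{250170 + \left(279 - -2\right)}{344334 + 181624} = \frac{250170 + \left(279 + 2\right)}{525958} = \left(250170 + 281\right) \frac{1}{525958} = 250451 \cdot \frac{1}{525958} = \frac{250451}{525958}$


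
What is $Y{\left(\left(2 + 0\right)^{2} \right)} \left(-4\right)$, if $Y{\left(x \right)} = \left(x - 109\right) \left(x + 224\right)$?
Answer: $95760$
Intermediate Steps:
$Y{\left(x \right)} = \left(-109 + x\right) \left(224 + x\right)$
$Y{\left(\left(2 + 0\right)^{2} \right)} \left(-4\right) = \left(-24416 + \left(\left(2 + 0\right)^{2}\right)^{2} + 115 \left(2 + 0\right)^{2}\right) \left(-4\right) = \left(-24416 + \left(2^{2}\right)^{2} + 115 \cdot 2^{2}\right) \left(-4\right) = \left(-24416 + 4^{2} + 115 \cdot 4\right) \left(-4\right) = \left(-24416 + 16 + 460\right) \left(-4\right) = \left(-23940\right) \left(-4\right) = 95760$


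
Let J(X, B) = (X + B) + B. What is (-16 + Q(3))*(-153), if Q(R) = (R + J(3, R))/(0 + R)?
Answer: 1836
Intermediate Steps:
J(X, B) = X + 2*B (J(X, B) = (B + X) + B = X + 2*B)
Q(R) = (3 + 3*R)/R (Q(R) = (R + (3 + 2*R))/(0 + R) = (3 + 3*R)/R)
(-16 + Q(3))*(-153) = (-16 + (3 + 3/3))*(-153) = (-16 + (3 + 3*(⅓)))*(-153) = (-16 + (3 + 1))*(-153) = (-16 + 4)*(-153) = -12*(-153) = 1836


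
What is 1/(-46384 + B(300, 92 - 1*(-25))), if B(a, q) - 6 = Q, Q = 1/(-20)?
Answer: -20/927561 ≈ -2.1562e-5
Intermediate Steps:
Q = -1/20 ≈ -0.050000
B(a, q) = 119/20 (B(a, q) = 6 - 1/20 = 119/20)
1/(-46384 + B(300, 92 - 1*(-25))) = 1/(-46384 + 119/20) = 1/(-927561/20) = -20/927561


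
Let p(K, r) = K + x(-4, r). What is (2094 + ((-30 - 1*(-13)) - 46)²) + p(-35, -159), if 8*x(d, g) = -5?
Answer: 48219/8 ≈ 6027.4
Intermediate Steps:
x(d, g) = -5/8 (x(d, g) = (⅛)*(-5) = -5/8)
p(K, r) = -5/8 + K (p(K, r) = K - 5/8 = -5/8 + K)
(2094 + ((-30 - 1*(-13)) - 46)²) + p(-35, -159) = (2094 + ((-30 - 1*(-13)) - 46)²) + (-5/8 - 35) = (2094 + ((-30 + 13) - 46)²) - 285/8 = (2094 + (-17 - 46)²) - 285/8 = (2094 + (-63)²) - 285/8 = (2094 + 3969) - 285/8 = 6063 - 285/8 = 48219/8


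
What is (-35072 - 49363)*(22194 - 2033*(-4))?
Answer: -2560575810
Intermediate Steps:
(-35072 - 49363)*(22194 - 2033*(-4)) = -84435*(22194 + 8132) = -84435*30326 = -2560575810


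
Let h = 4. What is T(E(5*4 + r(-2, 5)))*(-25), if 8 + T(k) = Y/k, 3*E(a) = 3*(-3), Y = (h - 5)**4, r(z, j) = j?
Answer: 625/3 ≈ 208.33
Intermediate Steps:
Y = 1 (Y = (4 - 5)**4 = (-1)**4 = 1)
E(a) = -3 (E(a) = (3*(-3))/3 = (1/3)*(-9) = -3)
T(k) = -8 + 1/k
T(E(5*4 + r(-2, 5)))*(-25) = (-8 + 1/(-3))*(-25) = (-8 - 1/3)*(-25) = -25/3*(-25) = 625/3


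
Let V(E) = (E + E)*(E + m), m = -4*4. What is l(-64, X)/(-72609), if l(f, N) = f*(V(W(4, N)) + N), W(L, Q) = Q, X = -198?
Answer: 1803648/24203 ≈ 74.522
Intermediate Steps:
m = -16
V(E) = 2*E*(-16 + E) (V(E) = (E + E)*(E - 16) = (2*E)*(-16 + E) = 2*E*(-16 + E))
l(f, N) = f*(N + 2*N*(-16 + N)) (l(f, N) = f*(2*N*(-16 + N) + N) = f*(N + 2*N*(-16 + N)))
l(-64, X)/(-72609) = -198*(-64)*(-31 + 2*(-198))/(-72609) = -198*(-64)*(-31 - 396)*(-1/72609) = -198*(-64)*(-427)*(-1/72609) = -5410944*(-1/72609) = 1803648/24203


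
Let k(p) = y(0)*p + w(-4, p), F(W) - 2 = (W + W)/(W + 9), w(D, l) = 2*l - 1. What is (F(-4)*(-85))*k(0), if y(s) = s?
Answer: 34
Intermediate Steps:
w(D, l) = -1 + 2*l
F(W) = 2 + 2*W/(9 + W) (F(W) = 2 + (W + W)/(W + 9) = 2 + (2*W)/(9 + W) = 2 + 2*W/(9 + W))
k(p) = -1 + 2*p (k(p) = 0*p + (-1 + 2*p) = 0 + (-1 + 2*p) = -1 + 2*p)
(F(-4)*(-85))*k(0) = ((2*(9 + 2*(-4))/(9 - 4))*(-85))*(-1 + 2*0) = ((2*(9 - 8)/5)*(-85))*(-1 + 0) = ((2*(⅕)*1)*(-85))*(-1) = ((⅖)*(-85))*(-1) = -34*(-1) = 34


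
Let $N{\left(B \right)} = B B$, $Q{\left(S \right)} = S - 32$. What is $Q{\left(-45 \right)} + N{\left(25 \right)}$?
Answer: $548$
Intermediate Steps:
$Q{\left(S \right)} = -32 + S$ ($Q{\left(S \right)} = S - 32 = -32 + S$)
$N{\left(B \right)} = B^{2}$
$Q{\left(-45 \right)} + N{\left(25 \right)} = \left(-32 - 45\right) + 25^{2} = -77 + 625 = 548$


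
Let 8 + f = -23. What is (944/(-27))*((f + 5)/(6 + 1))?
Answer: 24544/189 ≈ 129.86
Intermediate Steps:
f = -31 (f = -8 - 23 = -31)
(944/(-27))*((f + 5)/(6 + 1)) = (944/(-27))*((-31 + 5)/(6 + 1)) = (944*(-1/27))*(-26/7) = -(-24544)/(27*7) = -944/27*(-26/7) = 24544/189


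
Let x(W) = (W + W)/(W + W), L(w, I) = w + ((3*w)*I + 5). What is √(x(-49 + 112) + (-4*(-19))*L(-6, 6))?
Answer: I*√8283 ≈ 91.011*I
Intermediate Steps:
L(w, I) = 5 + w + 3*I*w (L(w, I) = w + (3*I*w + 5) = w + (5 + 3*I*w) = 5 + w + 3*I*w)
x(W) = 1 (x(W) = (2*W)/((2*W)) = (2*W)*(1/(2*W)) = 1)
√(x(-49 + 112) + (-4*(-19))*L(-6, 6)) = √(1 + (-4*(-19))*(5 - 6 + 3*6*(-6))) = √(1 + 76*(5 - 6 - 108)) = √(1 + 76*(-109)) = √(1 - 8284) = √(-8283) = I*√8283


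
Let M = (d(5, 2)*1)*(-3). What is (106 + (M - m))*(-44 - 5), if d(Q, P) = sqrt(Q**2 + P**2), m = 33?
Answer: -3577 + 147*sqrt(29) ≈ -2785.4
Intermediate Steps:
d(Q, P) = sqrt(P**2 + Q**2)
M = -3*sqrt(29) (M = (sqrt(2**2 + 5**2)*1)*(-3) = (sqrt(4 + 25)*1)*(-3) = (sqrt(29)*1)*(-3) = sqrt(29)*(-3) = -3*sqrt(29) ≈ -16.155)
(106 + (M - m))*(-44 - 5) = (106 + (-3*sqrt(29) - 1*33))*(-44 - 5) = (106 + (-3*sqrt(29) - 33))*(-49) = (106 + (-33 - 3*sqrt(29)))*(-49) = (73 - 3*sqrt(29))*(-49) = -3577 + 147*sqrt(29)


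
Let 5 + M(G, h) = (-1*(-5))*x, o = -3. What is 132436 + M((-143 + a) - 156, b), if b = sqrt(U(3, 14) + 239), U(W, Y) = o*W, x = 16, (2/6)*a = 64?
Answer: 132511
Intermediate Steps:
a = 192 (a = 3*64 = 192)
U(W, Y) = -3*W
b = sqrt(230) (b = sqrt(-3*3 + 239) = sqrt(-9 + 239) = sqrt(230) ≈ 15.166)
M(G, h) = 75 (M(G, h) = -5 - 1*(-5)*16 = -5 + 5*16 = -5 + 80 = 75)
132436 + M((-143 + a) - 156, b) = 132436 + 75 = 132511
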